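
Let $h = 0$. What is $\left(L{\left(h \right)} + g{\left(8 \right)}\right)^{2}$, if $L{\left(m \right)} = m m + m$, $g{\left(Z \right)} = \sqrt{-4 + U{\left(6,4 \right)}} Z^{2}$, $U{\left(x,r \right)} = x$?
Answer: $8192$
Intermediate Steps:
$g{\left(Z \right)} = \sqrt{2} Z^{2}$ ($g{\left(Z \right)} = \sqrt{-4 + 6} Z^{2} = \sqrt{2} Z^{2}$)
$L{\left(m \right)} = m + m^{2}$ ($L{\left(m \right)} = m^{2} + m = m + m^{2}$)
$\left(L{\left(h \right)} + g{\left(8 \right)}\right)^{2} = \left(0 \left(1 + 0\right) + \sqrt{2} \cdot 8^{2}\right)^{2} = \left(0 \cdot 1 + \sqrt{2} \cdot 64\right)^{2} = \left(0 + 64 \sqrt{2}\right)^{2} = \left(64 \sqrt{2}\right)^{2} = 8192$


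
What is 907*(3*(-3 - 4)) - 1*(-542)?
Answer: -18505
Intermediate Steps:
907*(3*(-3 - 4)) - 1*(-542) = 907*(3*(-7)) + 542 = 907*(-21) + 542 = -19047 + 542 = -18505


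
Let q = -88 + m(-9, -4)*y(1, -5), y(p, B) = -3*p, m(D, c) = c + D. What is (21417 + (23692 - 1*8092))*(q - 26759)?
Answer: -992351736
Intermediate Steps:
m(D, c) = D + c
q = -49 (q = -88 + (-9 - 4)*(-3*1) = -88 - 13*(-3) = -88 + 39 = -49)
(21417 + (23692 - 1*8092))*(q - 26759) = (21417 + (23692 - 1*8092))*(-49 - 26759) = (21417 + (23692 - 8092))*(-26808) = (21417 + 15600)*(-26808) = 37017*(-26808) = -992351736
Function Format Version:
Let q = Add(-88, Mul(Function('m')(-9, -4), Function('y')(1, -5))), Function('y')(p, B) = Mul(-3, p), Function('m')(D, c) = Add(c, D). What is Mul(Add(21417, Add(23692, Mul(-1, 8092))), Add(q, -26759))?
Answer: -992351736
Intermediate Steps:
Function('m')(D, c) = Add(D, c)
q = -49 (q = Add(-88, Mul(Add(-9, -4), Mul(-3, 1))) = Add(-88, Mul(-13, -3)) = Add(-88, 39) = -49)
Mul(Add(21417, Add(23692, Mul(-1, 8092))), Add(q, -26759)) = Mul(Add(21417, Add(23692, Mul(-1, 8092))), Add(-49, -26759)) = Mul(Add(21417, Add(23692, -8092)), -26808) = Mul(Add(21417, 15600), -26808) = Mul(37017, -26808) = -992351736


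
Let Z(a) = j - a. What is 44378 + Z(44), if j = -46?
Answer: 44288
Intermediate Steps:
Z(a) = -46 - a
44378 + Z(44) = 44378 + (-46 - 1*44) = 44378 + (-46 - 44) = 44378 - 90 = 44288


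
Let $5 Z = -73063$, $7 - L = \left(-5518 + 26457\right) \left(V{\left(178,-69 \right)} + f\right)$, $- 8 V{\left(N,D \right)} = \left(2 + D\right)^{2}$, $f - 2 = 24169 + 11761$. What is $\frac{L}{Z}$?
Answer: $\frac{29625229785}{584504} \approx 50684.0$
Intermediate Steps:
$f = 35932$ ($f = 2 + \left(24169 + 11761\right) = 2 + 35930 = 35932$)
$V{\left(N,D \right)} = - \frac{\left(2 + D\right)^{2}}{8}$
$L = - \frac{5925045957}{8}$ ($L = 7 - \left(-5518 + 26457\right) \left(- \frac{\left(2 - 69\right)^{2}}{8} + 35932\right) = 7 - 20939 \left(- \frac{\left(-67\right)^{2}}{8} + 35932\right) = 7 - 20939 \left(\left(- \frac{1}{8}\right) 4489 + 35932\right) = 7 - 20939 \left(- \frac{4489}{8} + 35932\right) = 7 - 20939 \cdot \frac{282967}{8} = 7 - \frac{5925046013}{8} = - \frac{5925045957}{8} \approx -7.4063 \cdot 10^{8}$)
$Z = - \frac{73063}{5}$ ($Z = \frac{1}{5} \left(-73063\right) = - \frac{73063}{5} \approx -14613.0$)
$\frac{L}{Z} = - \frac{5925045957}{8 \left(- \frac{73063}{5}\right)} = \left(- \frac{5925045957}{8}\right) \left(- \frac{5}{73063}\right) = \frac{29625229785}{584504}$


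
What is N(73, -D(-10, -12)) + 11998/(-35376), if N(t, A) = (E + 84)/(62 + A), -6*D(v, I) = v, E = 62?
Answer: 6661525/3201528 ≈ 2.0807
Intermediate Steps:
D(v, I) = -v/6
N(t, A) = 146/(62 + A) (N(t, A) = (62 + 84)/(62 + A) = 146/(62 + A))
N(73, -D(-10, -12)) + 11998/(-35376) = 146/(62 - (-1)*(-10)/6) + 11998/(-35376) = 146/(62 - 1*5/3) + 11998*(-1/35376) = 146/(62 - 5/3) - 5999/17688 = 146/(181/3) - 5999/17688 = 146*(3/181) - 5999/17688 = 438/181 - 5999/17688 = 6661525/3201528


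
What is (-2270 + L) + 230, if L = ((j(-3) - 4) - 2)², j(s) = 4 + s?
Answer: -2015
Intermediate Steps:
L = 25 (L = (((4 - 3) - 4) - 2)² = ((1 - 4) - 2)² = (-3 - 2)² = (-5)² = 25)
(-2270 + L) + 230 = (-2270 + 25) + 230 = -2245 + 230 = -2015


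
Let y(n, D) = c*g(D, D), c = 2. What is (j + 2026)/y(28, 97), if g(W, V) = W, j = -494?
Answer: 766/97 ≈ 7.8969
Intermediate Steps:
y(n, D) = 2*D
(j + 2026)/y(28, 97) = (-494 + 2026)/((2*97)) = 1532/194 = 1532*(1/194) = 766/97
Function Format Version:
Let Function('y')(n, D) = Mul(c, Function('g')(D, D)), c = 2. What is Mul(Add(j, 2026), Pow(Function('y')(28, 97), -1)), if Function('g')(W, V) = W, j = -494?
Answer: Rational(766, 97) ≈ 7.8969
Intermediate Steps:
Function('y')(n, D) = Mul(2, D)
Mul(Add(j, 2026), Pow(Function('y')(28, 97), -1)) = Mul(Add(-494, 2026), Pow(Mul(2, 97), -1)) = Mul(1532, Pow(194, -1)) = Mul(1532, Rational(1, 194)) = Rational(766, 97)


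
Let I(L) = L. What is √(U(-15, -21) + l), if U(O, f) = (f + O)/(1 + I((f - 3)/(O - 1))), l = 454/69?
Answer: I*√930810/345 ≈ 2.7965*I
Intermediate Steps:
l = 454/69 (l = 454*(1/69) = 454/69 ≈ 6.5797)
U(O, f) = (O + f)/(1 + (-3 + f)/(-1 + O)) (U(O, f) = (f + O)/(1 + (f - 3)/(O - 1)) = (O + f)/(1 + (-3 + f)/(-1 + O)))
√(U(-15, -21) + l) = √((-1 - 15)*(-15 - 21)/(-4 - 15 - 21) + 454/69) = √(-16*(-36)/(-40) + 454/69) = √(-1/40*(-16)*(-36) + 454/69) = √(-72/5 + 454/69) = √(-2698/345) = I*√930810/345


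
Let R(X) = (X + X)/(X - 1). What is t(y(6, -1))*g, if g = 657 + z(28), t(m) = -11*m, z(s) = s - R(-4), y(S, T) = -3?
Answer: 112761/5 ≈ 22552.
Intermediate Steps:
R(X) = 2*X/(-1 + X) (R(X) = (2*X)/(-1 + X) = 2*X/(-1 + X))
z(s) = -8/5 + s (z(s) = s - 2*(-4)/(-1 - 4) = s - 2*(-4)/(-5) = s - 2*(-4)*(-1)/5 = s - 1*8/5 = s - 8/5 = -8/5 + s)
g = 3417/5 (g = 657 + (-8/5 + 28) = 657 + 132/5 = 3417/5 ≈ 683.40)
t(y(6, -1))*g = -11*(-3)*(3417/5) = 33*(3417/5) = 112761/5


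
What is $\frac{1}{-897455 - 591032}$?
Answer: $- \frac{1}{1488487} \approx -6.7182 \cdot 10^{-7}$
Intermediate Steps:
$\frac{1}{-897455 - 591032} = \frac{1}{-1488487} = - \frac{1}{1488487}$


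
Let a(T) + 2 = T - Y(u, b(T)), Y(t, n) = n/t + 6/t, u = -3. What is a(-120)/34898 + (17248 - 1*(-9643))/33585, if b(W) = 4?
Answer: 155742783/195341555 ≈ 0.79728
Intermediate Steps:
Y(t, n) = 6/t + n/t
a(T) = 4/3 + T (a(T) = -2 + (T - (6 + 4)/(-3)) = -2 + (T - (-1)*10/3) = -2 + (T - 1*(-10/3)) = -2 + (T + 10/3) = -2 + (10/3 + T) = 4/3 + T)
a(-120)/34898 + (17248 - 1*(-9643))/33585 = (4/3 - 120)/34898 + (17248 - 1*(-9643))/33585 = -356/3*1/34898 + (17248 + 9643)*(1/33585) = -178/52347 + 26891*(1/33585) = -178/52347 + 26891/33585 = 155742783/195341555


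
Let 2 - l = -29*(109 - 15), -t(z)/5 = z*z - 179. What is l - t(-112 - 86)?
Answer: 197853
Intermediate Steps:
t(z) = 895 - 5*z**2 (t(z) = -5*(z*z - 179) = -5*(z**2 - 179) = -5*(-179 + z**2) = 895 - 5*z**2)
l = 2728 (l = 2 - (-29)*(109 - 15) = 2 - (-29)*94 = 2 - 1*(-2726) = 2 + 2726 = 2728)
l - t(-112 - 86) = 2728 - (895 - 5*(-112 - 86)**2) = 2728 - (895 - 5*(-198)**2) = 2728 - (895 - 5*39204) = 2728 - (895 - 196020) = 2728 - 1*(-195125) = 2728 + 195125 = 197853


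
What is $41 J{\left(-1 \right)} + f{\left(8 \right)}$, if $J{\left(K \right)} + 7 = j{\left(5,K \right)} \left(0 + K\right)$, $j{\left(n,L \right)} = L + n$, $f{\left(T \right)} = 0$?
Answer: $-451$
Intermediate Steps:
$J{\left(K \right)} = -7 + K \left(5 + K\right)$ ($J{\left(K \right)} = -7 + \left(K + 5\right) \left(0 + K\right) = -7 + \left(5 + K\right) K = -7 + K \left(5 + K\right)$)
$41 J{\left(-1 \right)} + f{\left(8 \right)} = 41 \left(-7 - \left(5 - 1\right)\right) + 0 = 41 \left(-7 - 4\right) + 0 = 41 \left(-11\right) + 0 = -451 + 0 = -451$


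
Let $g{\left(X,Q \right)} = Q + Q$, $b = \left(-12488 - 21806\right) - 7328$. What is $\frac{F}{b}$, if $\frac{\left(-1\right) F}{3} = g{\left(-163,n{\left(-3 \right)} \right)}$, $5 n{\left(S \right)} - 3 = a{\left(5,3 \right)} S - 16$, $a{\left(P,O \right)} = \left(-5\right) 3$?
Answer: $\frac{32}{34685} \approx 0.00092259$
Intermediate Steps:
$a{\left(P,O \right)} = -15$
$b = -41622$ ($b = -34294 - 7328 = -41622$)
$n{\left(S \right)} = - \frac{13}{5} - 3 S$ ($n{\left(S \right)} = \frac{3}{5} + \frac{- 15 S - 16}{5} = \frac{3}{5} + \frac{-16 - 15 S}{5} = \frac{3}{5} - \left(\frac{16}{5} + 3 S\right) = - \frac{13}{5} - 3 S$)
$g{\left(X,Q \right)} = 2 Q$
$F = - \frac{192}{5}$ ($F = - 3 \cdot 2 \left(- \frac{13}{5} - -9\right) = - 3 \cdot 2 \left(- \frac{13}{5} + 9\right) = - 3 \cdot 2 \cdot \frac{32}{5} = \left(-3\right) \frac{64}{5} = - \frac{192}{5} \approx -38.4$)
$\frac{F}{b} = - \frac{192}{5 \left(-41622\right)} = \left(- \frac{192}{5}\right) \left(- \frac{1}{41622}\right) = \frac{32}{34685}$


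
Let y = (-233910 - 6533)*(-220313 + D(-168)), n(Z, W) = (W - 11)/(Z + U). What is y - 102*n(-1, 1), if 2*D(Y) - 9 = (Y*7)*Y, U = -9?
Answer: 58439430503/2 ≈ 2.9220e+10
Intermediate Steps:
D(Y) = 9/2 + 7*Y²/2 (D(Y) = 9/2 + ((Y*7)*Y)/2 = 9/2 + ((7*Y)*Y)/2 = 9/2 + (7*Y²)/2 = 9/2 + 7*Y²/2)
n(Z, W) = (-11 + W)/(-9 + Z) (n(Z, W) = (W - 11)/(Z - 9) = (-11 + W)/(-9 + Z))
y = 58439430707/2 (y = (-233910 - 6533)*(-220313 + (9/2 + (7/2)*(-168)²)) = -240443*(-220313 + (9/2 + (7/2)*28224)) = -240443*(-220313 + (9/2 + 98784)) = -240443*(-220313 + 197577/2) = -240443*(-243049/2) = 58439430707/2 ≈ 2.9220e+10)
y - 102*n(-1, 1) = 58439430707/2 - 102*(-11 + 1)/(-9 - 1) = 58439430707/2 - 102*(-10)/(-10) = 58439430707/2 - (-51)*(-10)/5 = 58439430707/2 - 102*1 = 58439430707/2 - 102 = 58439430503/2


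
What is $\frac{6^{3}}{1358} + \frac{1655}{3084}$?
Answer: $\frac{1456817}{2094036} \approx 0.6957$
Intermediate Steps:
$\frac{6^{3}}{1358} + \frac{1655}{3084} = 216 \cdot \frac{1}{1358} + 1655 \cdot \frac{1}{3084} = \frac{108}{679} + \frac{1655}{3084} = \frac{1456817}{2094036}$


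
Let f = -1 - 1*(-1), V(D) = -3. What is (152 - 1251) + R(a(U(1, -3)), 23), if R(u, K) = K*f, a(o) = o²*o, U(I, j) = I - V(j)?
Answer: -1099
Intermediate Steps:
f = 0 (f = -1 + 1 = 0)
U(I, j) = 3 + I (U(I, j) = I - 1*(-3) = I + 3 = 3 + I)
a(o) = o³
R(u, K) = 0 (R(u, K) = K*0 = 0)
(152 - 1251) + R(a(U(1, -3)), 23) = (152 - 1251) + 0 = -1099 + 0 = -1099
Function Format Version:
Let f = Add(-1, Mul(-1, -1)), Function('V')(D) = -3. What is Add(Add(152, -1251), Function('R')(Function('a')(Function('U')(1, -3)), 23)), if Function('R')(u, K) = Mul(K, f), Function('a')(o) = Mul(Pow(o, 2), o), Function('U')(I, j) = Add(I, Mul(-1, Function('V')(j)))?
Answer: -1099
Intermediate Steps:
f = 0 (f = Add(-1, 1) = 0)
Function('U')(I, j) = Add(3, I) (Function('U')(I, j) = Add(I, Mul(-1, -3)) = Add(I, 3) = Add(3, I))
Function('a')(o) = Pow(o, 3)
Function('R')(u, K) = 0 (Function('R')(u, K) = Mul(K, 0) = 0)
Add(Add(152, -1251), Function('R')(Function('a')(Function('U')(1, -3)), 23)) = Add(Add(152, -1251), 0) = Add(-1099, 0) = -1099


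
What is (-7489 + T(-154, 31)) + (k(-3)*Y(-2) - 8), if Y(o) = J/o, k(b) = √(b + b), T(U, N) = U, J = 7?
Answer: -7651 - 7*I*√6/2 ≈ -7651.0 - 8.5732*I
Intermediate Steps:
k(b) = √2*√b (k(b) = √(2*b) = √2*√b)
Y(o) = 7/o
(-7489 + T(-154, 31)) + (k(-3)*Y(-2) - 8) = (-7489 - 154) + ((√2*√(-3))*(7/(-2)) - 8) = -7643 + ((√2*(I*√3))*(7*(-½)) - 8) = -7643 + ((I*√6)*(-7/2) - 8) = -7643 + (-7*I*√6/2 - 8) = -7643 + (-8 - 7*I*√6/2) = -7651 - 7*I*√6/2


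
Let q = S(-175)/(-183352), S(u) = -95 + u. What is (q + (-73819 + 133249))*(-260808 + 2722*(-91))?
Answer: -1385258740737825/45838 ≈ -3.0221e+10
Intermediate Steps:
q = 135/91676 (q = (-95 - 175)/(-183352) = -270*(-1/183352) = 135/91676 ≈ 0.0014726)
(q + (-73819 + 133249))*(-260808 + 2722*(-91)) = (135/91676 + (-73819 + 133249))*(-260808 + 2722*(-91)) = (135/91676 + 59430)*(-260808 - 247702) = (5448304815/91676)*(-508510) = -1385258740737825/45838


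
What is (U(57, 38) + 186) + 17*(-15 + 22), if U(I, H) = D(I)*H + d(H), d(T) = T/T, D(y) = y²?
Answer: 123768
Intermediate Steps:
d(T) = 1
U(I, H) = 1 + H*I² (U(I, H) = I²*H + 1 = H*I² + 1 = 1 + H*I²)
(U(57, 38) + 186) + 17*(-15 + 22) = ((1 + 38*57²) + 186) + 17*(-15 + 22) = ((1 + 38*3249) + 186) + 17*7 = ((1 + 123462) + 186) + 119 = (123463 + 186) + 119 = 123649 + 119 = 123768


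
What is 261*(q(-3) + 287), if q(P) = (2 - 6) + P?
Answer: 73080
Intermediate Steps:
q(P) = -4 + P
261*(q(-3) + 287) = 261*((-4 - 3) + 287) = 261*(-7 + 287) = 261*280 = 73080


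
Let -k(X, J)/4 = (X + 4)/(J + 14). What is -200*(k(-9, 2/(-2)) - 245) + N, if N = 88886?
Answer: 1788518/13 ≈ 1.3758e+5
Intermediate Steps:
k(X, J) = -4*(4 + X)/(14 + J) (k(X, J) = -4*(X + 4)/(J + 14) = -4*(4 + X)/(14 + J))
-200*(k(-9, 2/(-2)) - 245) + N = -200*(4*(-4 - 1*(-9))/(14 + 2/(-2)) - 245) + 88886 = -200*(4*(-4 + 9)/(14 + 2*(-½)) - 245) + 88886 = -200*(4*5/(14 - 1) - 245) + 88886 = -200*(4*5/13 - 245) + 88886 = -200*(4*(1/13)*5 - 245) + 88886 = -200*(20/13 - 245) + 88886 = -200*(-3165/13) + 88886 = 633000/13 + 88886 = 1788518/13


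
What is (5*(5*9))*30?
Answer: 6750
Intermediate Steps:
(5*(5*9))*30 = (5*45)*30 = 225*30 = 6750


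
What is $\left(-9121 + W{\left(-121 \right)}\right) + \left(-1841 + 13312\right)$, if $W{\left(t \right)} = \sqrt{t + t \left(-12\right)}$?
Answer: $2350 + 11 \sqrt{11} \approx 2386.5$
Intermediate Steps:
$W{\left(t \right)} = \sqrt{11} \sqrt{- t}$ ($W{\left(t \right)} = \sqrt{t - 12 t} = \sqrt{- 11 t} = \sqrt{11} \sqrt{- t}$)
$\left(-9121 + W{\left(-121 \right)}\right) + \left(-1841 + 13312\right) = \left(-9121 + \sqrt{11} \sqrt{\left(-1\right) \left(-121\right)}\right) + \left(-1841 + 13312\right) = \left(-9121 + \sqrt{11} \sqrt{121}\right) + 11471 = \left(-9121 + \sqrt{11} \cdot 11\right) + 11471 = \left(-9121 + 11 \sqrt{11}\right) + 11471 = 2350 + 11 \sqrt{11}$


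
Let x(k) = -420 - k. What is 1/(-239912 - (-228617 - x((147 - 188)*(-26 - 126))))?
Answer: -1/17947 ≈ -5.5720e-5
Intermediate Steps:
1/(-239912 - (-228617 - x((147 - 188)*(-26 - 126)))) = 1/(-239912 - (-228617 - (-420 - (147 - 188)*(-26 - 126)))) = 1/(-239912 - (-228617 - (-420 - (-41)*(-152)))) = 1/(-239912 - (-228617 - (-420 - 1*6232))) = 1/(-239912 - (-228617 - (-420 - 6232))) = 1/(-239912 - (-228617 - 1*(-6652))) = 1/(-239912 - (-228617 + 6652)) = 1/(-239912 - 1*(-221965)) = 1/(-239912 + 221965) = 1/(-17947) = -1/17947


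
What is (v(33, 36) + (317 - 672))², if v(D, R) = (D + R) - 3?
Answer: 83521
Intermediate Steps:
v(D, R) = -3 + D + R
(v(33, 36) + (317 - 672))² = ((-3 + 33 + 36) + (317 - 672))² = (66 - 355)² = (-289)² = 83521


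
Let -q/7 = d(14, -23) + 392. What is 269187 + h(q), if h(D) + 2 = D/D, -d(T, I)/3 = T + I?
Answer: 269186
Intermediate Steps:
d(T, I) = -3*I - 3*T (d(T, I) = -3*(T + I) = -3*(I + T) = -3*I - 3*T)
q = -2933 (q = -7*((-3*(-23) - 3*14) + 392) = -7*((69 - 42) + 392) = -7*(27 + 392) = -7*419 = -2933)
h(D) = -1 (h(D) = -2 + D/D = -2 + 1 = -1)
269187 + h(q) = 269187 - 1 = 269186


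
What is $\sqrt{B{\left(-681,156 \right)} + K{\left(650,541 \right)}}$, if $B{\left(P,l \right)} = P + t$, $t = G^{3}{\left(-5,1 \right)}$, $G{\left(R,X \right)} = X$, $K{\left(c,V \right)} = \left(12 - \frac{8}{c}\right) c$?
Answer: $2 \sqrt{1778} \approx 84.333$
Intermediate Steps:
$K{\left(c,V \right)} = c \left(12 - \frac{8}{c}\right)$
$t = 1$ ($t = 1^{3} = 1$)
$B{\left(P,l \right)} = 1 + P$ ($B{\left(P,l \right)} = P + 1 = 1 + P$)
$\sqrt{B{\left(-681,156 \right)} + K{\left(650,541 \right)}} = \sqrt{\left(1 - 681\right) + \left(-8 + 12 \cdot 650\right)} = \sqrt{-680 + \left(-8 + 7800\right)} = \sqrt{-680 + 7792} = \sqrt{7112} = 2 \sqrt{1778}$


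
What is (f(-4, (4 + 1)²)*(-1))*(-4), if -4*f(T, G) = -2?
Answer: 2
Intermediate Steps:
f(T, G) = ½ (f(T, G) = -¼*(-2) = ½)
(f(-4, (4 + 1)²)*(-1))*(-4) = ((½)*(-1))*(-4) = -½*(-4) = 2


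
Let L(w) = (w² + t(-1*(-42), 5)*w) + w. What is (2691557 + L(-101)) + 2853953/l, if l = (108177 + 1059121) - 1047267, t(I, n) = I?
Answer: 323776273818/120031 ≈ 2.6974e+6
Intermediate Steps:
l = 120031 (l = 1167298 - 1047267 = 120031)
L(w) = w² + 43*w (L(w) = (w² + (-1*(-42))*w) + w = (w² + 42*w) + w = w² + 43*w)
(2691557 + L(-101)) + 2853953/l = (2691557 - 101*(43 - 101)) + 2853953/120031 = (2691557 - 101*(-58)) + 2853953*(1/120031) = (2691557 + 5858) + 2853953/120031 = 2697415 + 2853953/120031 = 323776273818/120031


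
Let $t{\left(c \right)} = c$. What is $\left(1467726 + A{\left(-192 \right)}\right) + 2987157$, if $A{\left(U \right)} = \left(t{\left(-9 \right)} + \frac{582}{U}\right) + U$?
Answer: $\frac{142549727}{32} \approx 4.4547 \cdot 10^{6}$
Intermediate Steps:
$A{\left(U \right)} = -9 + U + \frac{582}{U}$ ($A{\left(U \right)} = \left(-9 + \frac{582}{U}\right) + U = -9 + U + \frac{582}{U}$)
$\left(1467726 + A{\left(-192 \right)}\right) + 2987157 = \left(1467726 - \left(201 + \frac{97}{32}\right)\right) + 2987157 = \left(1467726 - \frac{6529}{32}\right) + 2987157 = \frac{46960703}{32} + 2987157 = \frac{142549727}{32}$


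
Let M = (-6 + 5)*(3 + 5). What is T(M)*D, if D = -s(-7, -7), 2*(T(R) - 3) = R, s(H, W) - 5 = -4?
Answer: 1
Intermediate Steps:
M = -8 (M = -1*8 = -8)
s(H, W) = 1 (s(H, W) = 5 - 4 = 1)
T(R) = 3 + R/2
D = -1 (D = -1*1 = -1)
T(M)*D = (3 + (1/2)*(-8))*(-1) = (3 - 4)*(-1) = -1*(-1) = 1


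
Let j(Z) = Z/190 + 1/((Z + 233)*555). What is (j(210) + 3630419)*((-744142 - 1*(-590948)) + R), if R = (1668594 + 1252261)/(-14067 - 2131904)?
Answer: -5575408044000149479776821/10024764038385 ≈ -5.5616e+11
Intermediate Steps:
R = -2920855/2145971 (R = 2920855/(-2145971) = 2920855*(-1/2145971) = -2920855/2145971 ≈ -1.3611)
j(Z) = Z/190 + 1/(555*(233 + Z)) (j(Z) = Z*(1/190) + (1/555)/(233 + Z) = Z/190 + 1/(555*(233 + Z)))
(j(210) + 3630419)*((-744142 - 1*(-590948)) + R) = ((38 + 111*210**2 + 25863*210)/(21090*(233 + 210)) + 3630419)*((-744142 - 1*(-590948)) - 2920855/2145971) = ((1/21090)*(38 + 111*44100 + 5431230)/443 + 3630419)*((-744142 + 590948) - 2920855/2145971) = ((1/21090)*(1/443)*(38 + 4895100 + 5431230) + 3630419)*(-153194 - 2920855/2145971) = ((1/21090)*(1/443)*10326368 + 3630419)*(-328752802229/2145971) = (5163184/4671435 + 3630419)*(-328752802229/2145971) = (16959271544449/4671435)*(-328752802229/2145971) = -5575408044000149479776821/10024764038385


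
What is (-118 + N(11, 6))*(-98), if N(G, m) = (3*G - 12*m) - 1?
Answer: 15484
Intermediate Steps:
N(G, m) = -1 - 12*m + 3*G (N(G, m) = (-12*m + 3*G) - 1 = -1 - 12*m + 3*G)
(-118 + N(11, 6))*(-98) = (-118 + (-1 - 12*6 + 3*11))*(-98) = (-118 + (-1 - 72 + 33))*(-98) = (-118 - 40)*(-98) = -158*(-98) = 15484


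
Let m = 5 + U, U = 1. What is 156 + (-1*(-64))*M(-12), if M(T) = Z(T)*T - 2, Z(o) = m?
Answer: -4580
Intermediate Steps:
m = 6 (m = 5 + 1 = 6)
Z(o) = 6
M(T) = -2 + 6*T (M(T) = 6*T - 2 = -2 + 6*T)
156 + (-1*(-64))*M(-12) = 156 + (-1*(-64))*(-2 + 6*(-12)) = 156 + 64*(-2 - 72) = 156 + 64*(-74) = 156 - 4736 = -4580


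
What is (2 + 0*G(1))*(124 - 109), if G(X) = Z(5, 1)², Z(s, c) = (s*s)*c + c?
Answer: 30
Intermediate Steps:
Z(s, c) = c + c*s² (Z(s, c) = s²*c + c = c*s² + c = c + c*s²)
G(X) = 676 (G(X) = (1*(1 + 5²))² = (1*(1 + 25))² = (1*26)² = 26² = 676)
(2 + 0*G(1))*(124 - 109) = (2 + 0*676)*(124 - 109) = (2 + 0)*15 = 2*15 = 30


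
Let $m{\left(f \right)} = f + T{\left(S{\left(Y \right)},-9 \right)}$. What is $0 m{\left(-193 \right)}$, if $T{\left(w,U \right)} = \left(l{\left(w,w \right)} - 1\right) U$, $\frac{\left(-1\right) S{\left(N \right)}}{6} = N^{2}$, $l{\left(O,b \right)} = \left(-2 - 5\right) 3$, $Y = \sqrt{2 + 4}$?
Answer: $0$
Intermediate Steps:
$Y = \sqrt{6} \approx 2.4495$
$l{\left(O,b \right)} = -21$ ($l{\left(O,b \right)} = \left(-7\right) 3 = -21$)
$S{\left(N \right)} = - 6 N^{2}$
$T{\left(w,U \right)} = - 22 U$ ($T{\left(w,U \right)} = \left(-21 - 1\right) U = - 22 U$)
$m{\left(f \right)} = 198 + f$ ($m{\left(f \right)} = f - -198 = f + 198 = 198 + f$)
$0 m{\left(-193 \right)} = 0 \left(198 - 193\right) = 0 \cdot 5 = 0$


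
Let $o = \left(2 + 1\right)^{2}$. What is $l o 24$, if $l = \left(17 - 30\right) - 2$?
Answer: $-3240$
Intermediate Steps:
$o = 9$ ($o = 3^{2} = 9$)
$l = -15$ ($l = -13 - 2 = -15$)
$l o 24 = \left(-15\right) 9 \cdot 24 = \left(-135\right) 24 = -3240$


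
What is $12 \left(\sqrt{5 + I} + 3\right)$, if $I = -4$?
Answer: $48$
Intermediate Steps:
$12 \left(\sqrt{5 + I} + 3\right) = 12 \left(\sqrt{5 - 4} + 3\right) = 12 \left(\sqrt{1} + 3\right) = 12 \left(1 + 3\right) = 12 \cdot 4 = 48$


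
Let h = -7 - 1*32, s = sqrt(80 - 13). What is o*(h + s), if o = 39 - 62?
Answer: 897 - 23*sqrt(67) ≈ 708.74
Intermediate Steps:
s = sqrt(67) ≈ 8.1853
o = -23
h = -39 (h = -7 - 32 = -39)
o*(h + s) = -23*(-39 + sqrt(67)) = 897 - 23*sqrt(67)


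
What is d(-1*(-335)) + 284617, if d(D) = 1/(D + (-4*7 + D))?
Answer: 182724115/642 ≈ 2.8462e+5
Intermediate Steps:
d(D) = 1/(-28 + 2*D) (d(D) = 1/(D + (-28 + D)) = 1/(-28 + 2*D))
d(-1*(-335)) + 284617 = 1/(2*(-14 - 1*(-335))) + 284617 = 1/(2*(-14 + 335)) + 284617 = (½)/321 + 284617 = (½)*(1/321) + 284617 = 1/642 + 284617 = 182724115/642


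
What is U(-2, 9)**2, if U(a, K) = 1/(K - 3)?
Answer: 1/36 ≈ 0.027778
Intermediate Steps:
U(a, K) = 1/(-3 + K)
U(-2, 9)**2 = (1/(-3 + 9))**2 = (1/6)**2 = 1/36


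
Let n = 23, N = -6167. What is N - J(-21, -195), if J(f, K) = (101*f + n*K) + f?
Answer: 460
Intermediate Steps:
J(f, K) = 23*K + 102*f (J(f, K) = (101*f + 23*K) + f = (23*K + 101*f) + f = 23*K + 102*f)
N - J(-21, -195) = -6167 - (23*(-195) + 102*(-21)) = -6167 - (-4485 - 2142) = -6167 - 1*(-6627) = -6167 + 6627 = 460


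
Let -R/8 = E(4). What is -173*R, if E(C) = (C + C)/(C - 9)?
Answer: -11072/5 ≈ -2214.4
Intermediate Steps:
E(C) = 2*C/(-9 + C) (E(C) = (2*C)/(-9 + C) = 2*C/(-9 + C))
R = 64/5 (R = -16*4/(-9 + 4) = -16*4/(-5) = -16*4*(-1)/5 = -8*(-8/5) = 64/5 ≈ 12.800)
-173*R = -173*64/5 = -11072/5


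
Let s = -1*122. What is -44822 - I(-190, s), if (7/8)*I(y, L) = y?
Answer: -312234/7 ≈ -44605.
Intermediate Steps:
s = -122
I(y, L) = 8*y/7
-44822 - I(-190, s) = -44822 - 8*(-190)/7 = -44822 - 1*(-1520/7) = -44822 + 1520/7 = -312234/7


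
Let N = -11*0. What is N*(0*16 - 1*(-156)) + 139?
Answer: 139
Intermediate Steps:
N = 0
N*(0*16 - 1*(-156)) + 139 = 0*(0*16 - 1*(-156)) + 139 = 0*(0 + 156) + 139 = 0*156 + 139 = 0 + 139 = 139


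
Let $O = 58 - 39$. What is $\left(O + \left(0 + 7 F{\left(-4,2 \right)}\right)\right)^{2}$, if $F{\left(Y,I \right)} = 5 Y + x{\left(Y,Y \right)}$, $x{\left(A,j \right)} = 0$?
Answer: $14641$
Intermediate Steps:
$O = 19$ ($O = 58 - 39 = 19$)
$F{\left(Y,I \right)} = 5 Y$ ($F{\left(Y,I \right)} = 5 Y + 0 = 5 Y$)
$\left(O + \left(0 + 7 F{\left(-4,2 \right)}\right)\right)^{2} = \left(19 + \left(0 + 7 \cdot 5 \left(-4\right)\right)\right)^{2} = \left(19 + \left(0 + 7 \left(-20\right)\right)\right)^{2} = \left(19 + \left(0 - 140\right)\right)^{2} = \left(19 - 140\right)^{2} = \left(-121\right)^{2} = 14641$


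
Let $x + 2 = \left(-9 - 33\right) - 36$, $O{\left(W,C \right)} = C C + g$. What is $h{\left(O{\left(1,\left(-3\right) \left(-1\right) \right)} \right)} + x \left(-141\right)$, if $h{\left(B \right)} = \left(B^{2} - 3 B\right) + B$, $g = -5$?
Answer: $11288$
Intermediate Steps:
$O{\left(W,C \right)} = -5 + C^{2}$ ($O{\left(W,C \right)} = C C - 5 = C^{2} - 5 = -5 + C^{2}$)
$x = -80$ ($x = -2 - 78 = -80$)
$h{\left(B \right)} = B^{2} - 2 B$
$h{\left(O{\left(1,\left(-3\right) \left(-1\right) \right)} \right)} + x \left(-141\right) = \left(-5 + \left(\left(-3\right) \left(-1\right)\right)^{2}\right) \left(-2 - \left(5 - \left(\left(-3\right) \left(-1\right)\right)^{2}\right)\right) - -11280 = \left(-5 + 3^{2}\right) \left(-2 - \left(5 - 3^{2}\right)\right) + 11280 = \left(-5 + 9\right) \left(-2 + \left(-5 + 9\right)\right) + 11280 = 4 \left(-2 + 4\right) + 11280 = 4 \cdot 2 + 11280 = 8 + 11280 = 11288$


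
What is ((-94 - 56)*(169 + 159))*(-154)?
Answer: 7576800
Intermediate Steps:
((-94 - 56)*(169 + 159))*(-154) = -150*328*(-154) = -49200*(-154) = 7576800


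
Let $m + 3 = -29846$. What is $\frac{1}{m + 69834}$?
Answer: $\frac{1}{39985} \approx 2.5009 \cdot 10^{-5}$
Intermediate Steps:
$m = -29849$ ($m = -3 - 29846 = -29849$)
$\frac{1}{m + 69834} = \frac{1}{-29849 + 69834} = \frac{1}{39985}$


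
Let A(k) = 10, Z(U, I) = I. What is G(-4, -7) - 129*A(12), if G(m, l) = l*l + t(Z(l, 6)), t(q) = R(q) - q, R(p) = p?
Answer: -1241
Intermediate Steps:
t(q) = 0 (t(q) = q - q = 0)
G(m, l) = l² (G(m, l) = l*l + 0 = l² + 0 = l²)
G(-4, -7) - 129*A(12) = (-7)² - 129*10 = 49 - 1290 = -1241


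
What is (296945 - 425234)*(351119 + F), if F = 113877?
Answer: -59653871844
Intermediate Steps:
(296945 - 425234)*(351119 + F) = (296945 - 425234)*(351119 + 113877) = -128289*464996 = -59653871844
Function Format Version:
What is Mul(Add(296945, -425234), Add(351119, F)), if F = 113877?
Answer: -59653871844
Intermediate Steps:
Mul(Add(296945, -425234), Add(351119, F)) = Mul(Add(296945, -425234), Add(351119, 113877)) = Mul(-128289, 464996) = -59653871844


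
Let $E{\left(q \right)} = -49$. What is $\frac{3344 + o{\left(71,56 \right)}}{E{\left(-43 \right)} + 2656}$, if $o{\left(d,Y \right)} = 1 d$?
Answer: $\frac{3415}{2607} \approx 1.3099$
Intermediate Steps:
$o{\left(d,Y \right)} = d$
$\frac{3344 + o{\left(71,56 \right)}}{E{\left(-43 \right)} + 2656} = \frac{3344 + 71}{-49 + 2656} = \frac{3415}{2607}$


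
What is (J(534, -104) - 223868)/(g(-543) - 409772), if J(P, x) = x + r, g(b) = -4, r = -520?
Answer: 56123/102444 ≈ 0.54784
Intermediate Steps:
J(P, x) = -520 + x (J(P, x) = x - 520 = -520 + x)
(J(534, -104) - 223868)/(g(-543) - 409772) = ((-520 - 104) - 223868)/(-4 - 409772) = (-624 - 223868)/(-409776) = -224492*(-1/409776) = 56123/102444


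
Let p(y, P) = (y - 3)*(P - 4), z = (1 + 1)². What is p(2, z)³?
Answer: 0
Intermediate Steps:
z = 4 (z = 2² = 4)
p(y, P) = (-4 + P)*(-3 + y) (p(y, P) = (-3 + y)*(-4 + P) = (-4 + P)*(-3 + y))
p(2, z)³ = (12 - 4*2 - 3*4 + 4*2)³ = (12 - 8 - 12 + 8)³ = 0³ = 0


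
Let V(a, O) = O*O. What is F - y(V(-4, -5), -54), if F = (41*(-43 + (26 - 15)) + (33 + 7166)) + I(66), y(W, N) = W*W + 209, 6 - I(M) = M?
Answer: 4993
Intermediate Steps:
V(a, O) = O²
I(M) = 6 - M
y(W, N) = 209 + W² (y(W, N) = W² + 209 = 209 + W²)
F = 5827 (F = (41*(-43 + (26 - 15)) + (33 + 7166)) + (6 - 1*66) = (41*(-43 + 11) + 7199) + (6 - 66) = (41*(-32) + 7199) - 60 = (-1312 + 7199) - 60 = 5887 - 60 = 5827)
F - y(V(-4, -5), -54) = 5827 - (209 + ((-5)²)²) = 5827 - (209 + 25²) = 5827 - (209 + 625) = 5827 - 1*834 = 5827 - 834 = 4993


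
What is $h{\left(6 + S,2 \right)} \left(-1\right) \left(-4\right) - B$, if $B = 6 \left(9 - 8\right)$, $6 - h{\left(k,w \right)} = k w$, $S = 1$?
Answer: $-38$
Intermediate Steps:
$h{\left(k,w \right)} = 6 - k w$
$B = 6$ ($B = 6 \cdot 1 = 6$)
$h{\left(6 + S,2 \right)} \left(-1\right) \left(-4\right) - B = \left(6 - \left(6 + 1\right) 2\right) \left(-1\right) \left(-4\right) - 6 = \left(6 - 7 \cdot 2\right) \left(-1\right) \left(-4\right) - 6 = \left(6 - 14\right) \left(-1\right) \left(-4\right) - 6 = \left(-8\right) \left(-1\right) \left(-4\right) - 6 = 8 \left(-4\right) - 6 = -32 - 6 = -38$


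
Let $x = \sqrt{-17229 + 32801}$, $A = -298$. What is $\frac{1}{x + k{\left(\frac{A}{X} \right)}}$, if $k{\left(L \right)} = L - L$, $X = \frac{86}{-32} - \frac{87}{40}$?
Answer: $\frac{\sqrt{3893}}{7786} \approx 0.0080136$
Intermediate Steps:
$X = - \frac{389}{80}$ ($X = 86 \left(- \frac{1}{32}\right) - \frac{87}{40} = - \frac{43}{16} - \frac{87}{40} = - \frac{389}{80} \approx -4.8625$)
$x = 2 \sqrt{3893}$ ($x = \sqrt{15572} = 2 \sqrt{3893} \approx 124.79$)
$k{\left(L \right)} = 0$
$\frac{1}{x + k{\left(\frac{A}{X} \right)}} = \frac{1}{2 \sqrt{3893} + 0} = \frac{1}{2 \sqrt{3893}} = \frac{\sqrt{3893}}{7786}$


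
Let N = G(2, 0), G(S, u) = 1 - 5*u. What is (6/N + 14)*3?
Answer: 60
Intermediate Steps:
N = 1 (N = 1 - 5*0 = 1 + 0 = 1)
(6/N + 14)*3 = (6/1 + 14)*3 = (6*1 + 14)*3 = (6 + 14)*3 = 20*3 = 60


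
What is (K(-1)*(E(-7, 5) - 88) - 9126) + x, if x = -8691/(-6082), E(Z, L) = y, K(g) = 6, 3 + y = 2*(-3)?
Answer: -59035365/6082 ≈ -9706.6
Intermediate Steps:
y = -9 (y = -3 + 2*(-3) = -3 - 6 = -9)
E(Z, L) = -9
x = 8691/6082 (x = -8691*(-1/6082) = 8691/6082 ≈ 1.4290)
(K(-1)*(E(-7, 5) - 88) - 9126) + x = (6*(-9 - 88) - 9126) + 8691/6082 = (6*(-97) - 9126) + 8691/6082 = (-582 - 9126) + 8691/6082 = -9708 + 8691/6082 = -59035365/6082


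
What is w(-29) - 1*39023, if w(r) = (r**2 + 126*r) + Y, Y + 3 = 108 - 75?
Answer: -41806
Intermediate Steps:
Y = 30 (Y = -3 + (108 - 75) = -3 + 33 = 30)
w(r) = 30 + r**2 + 126*r (w(r) = (r**2 + 126*r) + 30 = 30 + r**2 + 126*r)
w(-29) - 1*39023 = (30 + (-29)**2 + 126*(-29)) - 1*39023 = (30 + 841 - 3654) - 39023 = -2783 - 39023 = -41806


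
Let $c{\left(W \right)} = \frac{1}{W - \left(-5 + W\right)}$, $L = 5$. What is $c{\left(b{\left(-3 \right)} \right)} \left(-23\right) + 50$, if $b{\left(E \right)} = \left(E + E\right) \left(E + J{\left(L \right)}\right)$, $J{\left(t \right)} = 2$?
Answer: $\frac{227}{5} \approx 45.4$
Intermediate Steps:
$b{\left(E \right)} = 2 E \left(2 + E\right)$ ($b{\left(E \right)} = \left(E + E\right) \left(E + 2\right) = 2 E \left(2 + E\right)$)
$c{\left(W \right)} = \frac{1}{5}$
$c{\left(b{\left(-3 \right)} \right)} \left(-23\right) + 50 = \frac{1}{5} \left(-23\right) + 50 = - \frac{23}{5} + 50 = \frac{227}{5}$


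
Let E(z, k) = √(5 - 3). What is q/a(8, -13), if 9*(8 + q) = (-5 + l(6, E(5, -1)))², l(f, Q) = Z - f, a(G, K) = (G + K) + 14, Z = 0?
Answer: 49/81 ≈ 0.60494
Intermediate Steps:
E(z, k) = √2
a(G, K) = 14 + G + K
l(f, Q) = -f (l(f, Q) = 0 - f = -f)
q = 49/9 (q = -8 + (-5 - 1*6)²/9 = -8 + (-5 - 6)²/9 = -8 + (⅑)*(-11)² = -8 + (⅑)*121 = -8 + 121/9 = 49/9 ≈ 5.4444)
q/a(8, -13) = 49/(9*(14 + 8 - 13)) = (49/9)/9 = (49/9)*(⅑) = 49/81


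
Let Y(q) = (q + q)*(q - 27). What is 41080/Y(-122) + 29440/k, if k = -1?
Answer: -267569890/9089 ≈ -29439.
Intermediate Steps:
Y(q) = 2*q*(-27 + q) (Y(q) = (2*q)*(-27 + q) = 2*q*(-27 + q))
41080/Y(-122) + 29440/k = 41080/((2*(-122)*(-27 - 122))) + 29440/(-1) = 41080/((2*(-122)*(-149))) + 29440*(-1) = 41080/36356 - 29440 = 41080*(1/36356) - 29440 = 10270/9089 - 29440 = -267569890/9089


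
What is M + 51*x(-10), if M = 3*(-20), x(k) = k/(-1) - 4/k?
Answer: 2352/5 ≈ 470.40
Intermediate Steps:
x(k) = -k - 4/k (x(k) = k*(-1) - 4/k = -k - 4/k)
M = -60
M + 51*x(-10) = -60 + 51*(-1*(-10) - 4/(-10)) = -60 + 51*(10 - 4*(-⅒)) = -60 + 51*(10 + ⅖) = -60 + 51*(52/5) = -60 + 2652/5 = 2352/5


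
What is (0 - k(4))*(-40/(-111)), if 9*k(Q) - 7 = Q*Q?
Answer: -920/999 ≈ -0.92092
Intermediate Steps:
k(Q) = 7/9 + Q**2/9 (k(Q) = 7/9 + (Q*Q)/9 = 7/9 + Q**2/9)
(0 - k(4))*(-40/(-111)) = (0 - (7/9 + (1/9)*4**2))*(-40/(-111)) = (0 - (7/9 + (1/9)*16))*(-40*(-1/111)) = (0 - (7/9 + 16/9))*(40/111) = (0 - 1*23/9)*(40/111) = (0 - 23/9)*(40/111) = -23/9*40/111 = -920/999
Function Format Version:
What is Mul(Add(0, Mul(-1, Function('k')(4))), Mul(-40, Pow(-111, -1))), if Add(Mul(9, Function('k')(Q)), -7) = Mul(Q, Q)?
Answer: Rational(-920, 999) ≈ -0.92092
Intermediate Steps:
Function('k')(Q) = Add(Rational(7, 9), Mul(Rational(1, 9), Pow(Q, 2))) (Function('k')(Q) = Add(Rational(7, 9), Mul(Rational(1, 9), Mul(Q, Q))) = Add(Rational(7, 9), Mul(Rational(1, 9), Pow(Q, 2))))
Mul(Add(0, Mul(-1, Function('k')(4))), Mul(-40, Pow(-111, -1))) = Mul(Add(0, Mul(-1, Add(Rational(7, 9), Mul(Rational(1, 9), Pow(4, 2))))), Mul(-40, Pow(-111, -1))) = Mul(Add(0, Mul(-1, Add(Rational(7, 9), Mul(Rational(1, 9), 16)))), Mul(-40, Rational(-1, 111))) = Mul(Add(0, Mul(-1, Add(Rational(7, 9), Rational(16, 9)))), Rational(40, 111)) = Mul(Add(0, Mul(-1, Rational(23, 9))), Rational(40, 111)) = Mul(Add(0, Rational(-23, 9)), Rational(40, 111)) = Mul(Rational(-23, 9), Rational(40, 111)) = Rational(-920, 999)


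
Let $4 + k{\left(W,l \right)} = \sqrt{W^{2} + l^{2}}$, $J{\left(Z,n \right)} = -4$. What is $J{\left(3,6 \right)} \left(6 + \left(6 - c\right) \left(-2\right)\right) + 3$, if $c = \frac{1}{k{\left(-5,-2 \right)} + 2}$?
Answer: $\frac{659}{25} - \frac{8 \sqrt{29}}{25} \approx 24.637$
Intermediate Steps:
$k{\left(W,l \right)} = -4 + \sqrt{W^{2} + l^{2}}$
$c = \frac{1}{-2 + \sqrt{29}}$ ($c = \frac{1}{\left(-4 + \sqrt{\left(-5\right)^{2} + \left(-2\right)^{2}}\right) + 2} = \frac{1}{\left(-4 + \sqrt{25 + 4}\right) + 2} = \frac{1}{\left(-4 + \sqrt{29}\right) + 2} = \frac{1}{-2 + \sqrt{29}} \approx 0.29541$)
$J{\left(3,6 \right)} \left(6 + \left(6 - c\right) \left(-2\right)\right) + 3 = - 4 \left(6 + \left(6 - \left(\frac{2}{25} + \frac{\sqrt{29}}{25}\right)\right) \left(-2\right)\right) + 3 = - 4 \left(6 + \left(\frac{148}{25} - \frac{\sqrt{29}}{25}\right) \left(-2\right)\right) + 3 = - 4 \left(6 - \left(\frac{296}{25} - \frac{2 \sqrt{29}}{25}\right)\right) + 3 = - 4 \left(- \frac{146}{25} + \frac{2 \sqrt{29}}{25}\right) + 3 = \left(\frac{584}{25} - \frac{8 \sqrt{29}}{25}\right) + 3 = \frac{659}{25} - \frac{8 \sqrt{29}}{25}$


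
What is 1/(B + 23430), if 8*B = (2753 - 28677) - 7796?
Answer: 1/19215 ≈ 5.2043e-5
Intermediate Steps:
B = -4215 (B = ((2753 - 28677) - 7796)/8 = (-25924 - 7796)/8 = (⅛)*(-33720) = -4215)
1/(B + 23430) = 1/(-4215 + 23430) = 1/19215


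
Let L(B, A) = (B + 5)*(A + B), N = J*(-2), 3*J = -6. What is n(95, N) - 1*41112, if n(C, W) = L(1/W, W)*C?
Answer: -623877/16 ≈ -38992.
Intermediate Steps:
J = -2 (J = (1/3)*(-6) = -2)
N = 4 (N = -2*(-2) = 4)
L(B, A) = (5 + B)*(A + B)
n(C, W) = C*(1 + W**(-2) + 5*W + 5/W) (n(C, W) = ((1/W)**2 + 5*W + 5/W + W/W)*C = (W**(-2) + 5*W + 5/W + 1)*C = (1 + W**(-2) + 5*W + 5/W)*C = C*(1 + W**(-2) + 5*W + 5/W))
n(95, N) - 1*41112 = (95 + 95/4**2 + 5*95*4 + 5*95/4) - 1*41112 = (95 + 95*(1/16) + 1900 + 5*95*(1/4)) - 41112 = (95 + 95/16 + 1900 + 475/4) - 41112 = 33915/16 - 41112 = -623877/16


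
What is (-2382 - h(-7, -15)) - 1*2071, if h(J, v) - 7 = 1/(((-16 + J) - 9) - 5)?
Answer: -165019/37 ≈ -4460.0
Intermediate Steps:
h(J, v) = 7 + 1/(-30 + J) (h(J, v) = 7 + 1/(((-16 + J) - 9) - 5) = 7 + 1/((-25 + J) - 5) = 7 + 1/(-30 + J))
(-2382 - h(-7, -15)) - 1*2071 = (-2382 - (-209 + 7*(-7))/(-30 - 7)) - 1*2071 = (-2382 - (-209 - 49)/(-37)) - 2071 = (-2382 - (-1)*(-258)/37) - 2071 = (-2382 - 1*258/37) - 2071 = (-2382 - 258/37) - 2071 = -88392/37 - 2071 = -165019/37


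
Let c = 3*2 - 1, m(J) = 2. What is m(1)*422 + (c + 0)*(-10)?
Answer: 794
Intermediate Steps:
c = 5 (c = 6 - 1 = 5)
m(1)*422 + (c + 0)*(-10) = 2*422 + (5 + 0)*(-10) = 844 + 5*(-10) = 844 - 50 = 794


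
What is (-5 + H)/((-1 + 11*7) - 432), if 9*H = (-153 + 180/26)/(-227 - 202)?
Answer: 13837/992706 ≈ 0.013939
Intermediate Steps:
H = 211/5577 (H = ((-153 + 180/26)/(-227 - 202))/9 = ((-153 + 180*(1/26))/(-429))/9 = ((-153 + 90/13)*(-1/429))/9 = (-1899/13*(-1/429))/9 = (1/9)*(633/1859) = 211/5577 ≈ 0.037834)
(-5 + H)/((-1 + 11*7) - 432) = (-5 + 211/5577)/((-1 + 11*7) - 432) = -27674/(5577*((-1 + 77) - 432)) = -27674/(5577*(76 - 432)) = -27674/5577/(-356) = -27674/5577*(-1/356) = 13837/992706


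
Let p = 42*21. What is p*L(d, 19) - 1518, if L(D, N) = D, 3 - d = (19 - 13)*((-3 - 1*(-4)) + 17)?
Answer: -94128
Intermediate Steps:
d = -105 (d = 3 - (19 - 13)*((-3 - 1*(-4)) + 17) = 3 - 6*((-3 + 4) + 17) = 3 - 6*(1 + 17) = 3 - 6*18 = 3 - 1*108 = 3 - 108 = -105)
p = 882
p*L(d, 19) - 1518 = 882*(-105) - 1518 = -92610 - 1518 = -94128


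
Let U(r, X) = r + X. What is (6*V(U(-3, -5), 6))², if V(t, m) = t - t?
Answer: 0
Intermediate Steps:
U(r, X) = X + r
V(t, m) = 0
(6*V(U(-3, -5), 6))² = (6*0)² = 0² = 0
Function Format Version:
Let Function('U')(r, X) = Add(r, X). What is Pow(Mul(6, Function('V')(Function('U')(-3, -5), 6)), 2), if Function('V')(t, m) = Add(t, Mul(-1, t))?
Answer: 0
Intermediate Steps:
Function('U')(r, X) = Add(X, r)
Function('V')(t, m) = 0
Pow(Mul(6, Function('V')(Function('U')(-3, -5), 6)), 2) = Pow(Mul(6, 0), 2) = Pow(0, 2) = 0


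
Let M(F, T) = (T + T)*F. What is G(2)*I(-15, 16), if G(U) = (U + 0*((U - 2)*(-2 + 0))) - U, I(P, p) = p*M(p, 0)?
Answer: 0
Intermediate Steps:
M(F, T) = 2*F*T (M(F, T) = (2*T)*F = 2*F*T)
I(P, p) = 0 (I(P, p) = p*(2*p*0) = p*0 = 0)
G(U) = 0 (G(U) = (U + 0*((-2 + U)*(-2))) - U = (U + 0*(4 - 2*U)) - U = (U + 0) - U = U - U = 0)
G(2)*I(-15, 16) = 0*0 = 0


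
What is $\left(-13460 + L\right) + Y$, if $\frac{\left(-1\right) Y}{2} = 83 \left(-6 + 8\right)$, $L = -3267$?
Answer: $-17059$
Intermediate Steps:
$Y = -332$ ($Y = - 2 \cdot 83 \left(-6 + 8\right) = - 2 \cdot 83 \cdot 2 = \left(-2\right) 166 = -332$)
$\left(-13460 + L\right) + Y = \left(-13460 - 3267\right) - 332 = -16727 - 332 = -17059$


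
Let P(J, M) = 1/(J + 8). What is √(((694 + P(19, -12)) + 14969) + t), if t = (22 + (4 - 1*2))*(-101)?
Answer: √1072362/9 ≈ 115.06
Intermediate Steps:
P(J, M) = 1/(8 + J)
t = -2424 (t = (22 + (4 - 2))*(-101) = (22 + 2)*(-101) = 24*(-101) = -2424)
√(((694 + P(19, -12)) + 14969) + t) = √(((694 + 1/(8 + 19)) + 14969) - 2424) = √(((694 + 1/27) + 14969) - 2424) = √((18739/27 + 14969) - 2424) = √(422902/27 - 2424) = √(357454/27) = √1072362/9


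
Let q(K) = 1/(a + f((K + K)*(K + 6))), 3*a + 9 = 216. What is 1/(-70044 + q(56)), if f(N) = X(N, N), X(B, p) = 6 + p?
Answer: -7019/491638835 ≈ -1.4277e-5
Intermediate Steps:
f(N) = 6 + N
a = 69 (a = -3 + (⅓)*216 = -3 + 72 = 69)
q(K) = 1/(75 + 2*K*(6 + K)) (q(K) = 1/(69 + (6 + (K + K)*(K + 6))) = 1/(69 + (6 + (2*K)*(6 + K))) = 1/(69 + (6 + 2*K*(6 + K))) = 1/(75 + 2*K*(6 + K)))
1/(-70044 + q(56)) = 1/(-70044 + 1/(75 + 2*56*(6 + 56))) = 1/(-70044 + 1/(75 + 2*56*62)) = 1/(-70044 + 1/(75 + 6944)) = 1/(-70044 + 1/7019) = 1/(-491638835/7019) = -7019/491638835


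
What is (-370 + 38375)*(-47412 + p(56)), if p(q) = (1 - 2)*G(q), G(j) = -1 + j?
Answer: -1803983335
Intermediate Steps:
p(q) = 1 - q (p(q) = (1 - 2)*(-1 + q) = -(-1 + q) = 1 - q)
(-370 + 38375)*(-47412 + p(56)) = (-370 + 38375)*(-47412 + (1 - 1*56)) = 38005*(-47412 + (1 - 56)) = 38005*(-47412 - 55) = 38005*(-47467) = -1803983335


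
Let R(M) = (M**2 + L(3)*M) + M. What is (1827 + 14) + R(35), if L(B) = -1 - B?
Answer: 2961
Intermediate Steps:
R(M) = M**2 - 3*M (R(M) = (M**2 + (-1 - 1*3)*M) + M = (M**2 + (-1 - 3)*M) + M = (M**2 - 4*M) + M = M**2 - 3*M)
(1827 + 14) + R(35) = (1827 + 14) + 35*(-3 + 35) = 1841 + 35*32 = 1841 + 1120 = 2961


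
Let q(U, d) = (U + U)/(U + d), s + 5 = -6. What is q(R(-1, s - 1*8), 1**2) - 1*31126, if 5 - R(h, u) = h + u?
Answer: -404613/13 ≈ -31124.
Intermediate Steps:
s = -11 (s = -5 - 6 = -11)
R(h, u) = 5 - h - u (R(h, u) = 5 - (h + u) = 5 + (-h - u) = 5 - h - u)
q(U, d) = 2*U/(U + d) (q(U, d) = (2*U)/(U + d) = 2*U/(U + d))
q(R(-1, s - 1*8), 1**2) - 1*31126 = 2*(5 - 1*(-1) - (-11 - 1*8))/((5 - 1*(-1) - (-11 - 1*8)) + 1**2) - 1*31126 = 2*(5 + 1 - (-11 - 8))/((5 + 1 - (-11 - 8)) + 1) - 31126 = 2*(5 + 1 - 1*(-19))/((5 + 1 - 1*(-19)) + 1) - 31126 = 2*(5 + 1 + 19)/((5 + 1 + 19) + 1) - 31126 = 2*25/(25 + 1) - 31126 = 2*25/26 - 31126 = 2*25*(1/26) - 31126 = 25/13 - 31126 = -404613/13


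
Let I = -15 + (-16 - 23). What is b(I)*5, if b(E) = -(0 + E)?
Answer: 270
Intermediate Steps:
I = -54 (I = -15 - 39 = -54)
b(E) = -E
b(I)*5 = -1*(-54)*5 = 54*5 = 270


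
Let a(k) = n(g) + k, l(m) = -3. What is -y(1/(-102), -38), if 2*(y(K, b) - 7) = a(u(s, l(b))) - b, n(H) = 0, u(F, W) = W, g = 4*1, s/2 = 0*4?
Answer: -49/2 ≈ -24.500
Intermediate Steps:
s = 0 (s = 2*(0*4) = 2*0 = 0)
g = 4
a(k) = k (a(k) = 0 + k = k)
y(K, b) = 11/2 - b/2 (y(K, b) = 7 + (-3 - b)/2 = 7 + (-3/2 - b/2) = 11/2 - b/2)
-y(1/(-102), -38) = -(11/2 - 1/2*(-38)) = -(11/2 + 19) = -1*49/2 = -49/2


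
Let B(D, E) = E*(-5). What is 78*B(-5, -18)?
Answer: 7020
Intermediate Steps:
B(D, E) = -5*E
78*B(-5, -18) = 78*(-5*(-18)) = 78*90 = 7020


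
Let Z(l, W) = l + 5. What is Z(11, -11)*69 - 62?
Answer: 1042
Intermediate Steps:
Z(l, W) = 5 + l
Z(11, -11)*69 - 62 = (5 + 11)*69 - 62 = 16*69 - 62 = 1104 - 62 = 1042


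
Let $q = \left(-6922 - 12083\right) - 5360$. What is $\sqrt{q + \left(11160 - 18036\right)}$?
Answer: $i \sqrt{31241} \approx 176.75 i$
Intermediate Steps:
$q = -24365$ ($q = -19005 - 5360 = -24365$)
$\sqrt{q + \left(11160 - 18036\right)} = \sqrt{-24365 + \left(11160 - 18036\right)} = \sqrt{-24365 - 6876} = \sqrt{-31241} = i \sqrt{31241}$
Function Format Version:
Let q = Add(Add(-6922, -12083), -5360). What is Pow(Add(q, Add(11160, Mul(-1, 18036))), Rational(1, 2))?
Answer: Mul(I, Pow(31241, Rational(1, 2))) ≈ Mul(176.75, I)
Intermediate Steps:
q = -24365 (q = Add(-19005, -5360) = -24365)
Pow(Add(q, Add(11160, Mul(-1, 18036))), Rational(1, 2)) = Pow(Add(-24365, Add(11160, Mul(-1, 18036))), Rational(1, 2)) = Pow(Add(-24365, Add(11160, -18036)), Rational(1, 2)) = Pow(Add(-24365, -6876), Rational(1, 2)) = Pow(-31241, Rational(1, 2)) = Mul(I, Pow(31241, Rational(1, 2)))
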